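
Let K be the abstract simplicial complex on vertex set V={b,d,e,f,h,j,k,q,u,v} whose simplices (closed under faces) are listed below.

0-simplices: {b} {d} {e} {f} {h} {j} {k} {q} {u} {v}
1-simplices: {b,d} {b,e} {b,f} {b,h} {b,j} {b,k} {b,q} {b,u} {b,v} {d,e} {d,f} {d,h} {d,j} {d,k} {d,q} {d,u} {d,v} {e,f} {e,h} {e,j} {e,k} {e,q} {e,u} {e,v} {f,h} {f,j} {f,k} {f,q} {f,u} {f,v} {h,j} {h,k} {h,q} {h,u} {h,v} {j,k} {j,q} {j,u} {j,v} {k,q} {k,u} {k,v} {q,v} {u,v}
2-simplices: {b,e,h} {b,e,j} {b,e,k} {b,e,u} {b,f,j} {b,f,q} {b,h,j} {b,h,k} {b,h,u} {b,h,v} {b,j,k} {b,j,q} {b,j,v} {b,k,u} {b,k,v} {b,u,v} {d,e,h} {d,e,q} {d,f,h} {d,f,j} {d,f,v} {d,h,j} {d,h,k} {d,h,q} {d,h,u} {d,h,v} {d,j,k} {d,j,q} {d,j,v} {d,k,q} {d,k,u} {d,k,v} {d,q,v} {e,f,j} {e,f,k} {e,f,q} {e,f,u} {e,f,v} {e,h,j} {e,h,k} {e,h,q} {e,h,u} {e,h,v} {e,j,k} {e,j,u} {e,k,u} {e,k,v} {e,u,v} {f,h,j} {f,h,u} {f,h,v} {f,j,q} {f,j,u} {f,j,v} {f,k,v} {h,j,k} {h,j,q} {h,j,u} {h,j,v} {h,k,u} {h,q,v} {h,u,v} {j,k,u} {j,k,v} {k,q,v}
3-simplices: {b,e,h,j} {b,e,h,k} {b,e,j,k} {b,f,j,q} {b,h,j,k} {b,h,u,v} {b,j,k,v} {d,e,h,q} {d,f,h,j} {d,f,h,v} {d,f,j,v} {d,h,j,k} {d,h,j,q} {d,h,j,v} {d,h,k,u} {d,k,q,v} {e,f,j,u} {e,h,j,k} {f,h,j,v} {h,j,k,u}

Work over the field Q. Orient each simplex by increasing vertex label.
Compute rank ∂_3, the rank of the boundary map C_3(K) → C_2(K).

n_0=10 n_1=44 n_2=65 n_3=20  [Q]
∂1: piv[bd,be,bf,bh,bj,bk,bq,bu,bv] rk=9  ker:de,df,dh,dj,dk,dq,du,dv,ef,eh,ej,ek,eq,eu,ev,fh,fj,fk,fq,fu,fv,hj,hk,hq,hu,hv,jk,jq,ju,jv,kq,ku,kv,qv,uv
∂2: piv[beh,bej,bek,beu,bfj,bfq,bhj,bhk,bhu,bhv,bjk,bjq,bjv,bku,bkv,buv,deh,deq,dfh,dfj,dfv,dhj,dhk,dhq,dhu,dhv,djq,dkq,dqv,efj,efk,efu,efv,eju] rk=34  ker:djk,djv,dku,dkv,efq,ehj,ehk,ehq,ehu,ehv,ejk,eku,ekv,euv,fhj,fhu,fhv,fjq,fju,fjv,fkv,hjk,hjq,hju,hjv,hku,hqv,huv,jku,jkv,kqv
∂3: piv[behj,behk,bejk,bfjq,bhjk,bhuv,bjkv,dehq,dfhj,dfhv,dfjv,dhjk,dhjq,dhjv,dhku,dkqv,efju,hjku] rk=18  ker:ehjk,fhjv
rk∂_3=18

rank∂_3=18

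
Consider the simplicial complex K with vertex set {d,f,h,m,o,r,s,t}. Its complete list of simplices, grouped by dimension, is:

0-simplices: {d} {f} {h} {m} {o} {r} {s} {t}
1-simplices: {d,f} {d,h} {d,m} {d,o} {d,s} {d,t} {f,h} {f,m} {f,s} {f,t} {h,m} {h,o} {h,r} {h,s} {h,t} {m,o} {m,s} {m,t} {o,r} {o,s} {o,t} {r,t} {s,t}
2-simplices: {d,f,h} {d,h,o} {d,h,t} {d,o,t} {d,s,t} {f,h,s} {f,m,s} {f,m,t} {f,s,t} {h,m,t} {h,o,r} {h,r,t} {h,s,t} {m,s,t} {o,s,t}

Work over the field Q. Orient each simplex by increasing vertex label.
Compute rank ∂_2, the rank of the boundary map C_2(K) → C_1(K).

rank∂_2=14

n_0=8 n_1=23 n_2=15  [Q]
∂1: piv[df,dh,dm,do,ds,dt,hr] rk=7  ker:fh,fm,fs,ft,hm,ho,hs,ht,mo,ms,mt,or,os,ot,rt,st
∂2: piv[dfh,dho,dht,dot,dst,fhs,fms,fmt,fst,hmt,hor,hrt,hst,ost] rk=14  ker:mst
rk∂_2=14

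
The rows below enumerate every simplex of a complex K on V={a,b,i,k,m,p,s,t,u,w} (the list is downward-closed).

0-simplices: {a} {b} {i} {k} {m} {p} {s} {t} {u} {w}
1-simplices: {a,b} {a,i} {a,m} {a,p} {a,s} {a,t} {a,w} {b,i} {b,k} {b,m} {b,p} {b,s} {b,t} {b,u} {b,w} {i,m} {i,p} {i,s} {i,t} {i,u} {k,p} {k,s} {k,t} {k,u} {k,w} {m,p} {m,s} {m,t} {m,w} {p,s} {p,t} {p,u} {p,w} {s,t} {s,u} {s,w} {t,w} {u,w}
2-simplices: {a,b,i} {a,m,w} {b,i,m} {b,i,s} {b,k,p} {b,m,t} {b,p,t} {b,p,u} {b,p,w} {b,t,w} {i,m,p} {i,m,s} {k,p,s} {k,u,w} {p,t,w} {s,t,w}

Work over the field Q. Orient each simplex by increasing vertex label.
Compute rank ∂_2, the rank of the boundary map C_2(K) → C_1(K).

n_0=10 n_1=38 n_2=16  [Q]
∂1: piv[ab,ai,am,ap,as,at,aw,bk,bu] rk=9  ker:bi,bm,bp,bs,bt,bw,im,ip,is,it,iu,kp,ks,kt,ku,kw,mp,ms,mt,mw,ps,pt,pu,pw,st,su,sw,tw,uw
∂2: piv[abi,amw,bim,bis,bkp,bmt,bpt,bpu,bpw,btw,imp,ims,kps,kuw,stw] rk=15  ker:ptw
rk∂_2=15

rank∂_2=15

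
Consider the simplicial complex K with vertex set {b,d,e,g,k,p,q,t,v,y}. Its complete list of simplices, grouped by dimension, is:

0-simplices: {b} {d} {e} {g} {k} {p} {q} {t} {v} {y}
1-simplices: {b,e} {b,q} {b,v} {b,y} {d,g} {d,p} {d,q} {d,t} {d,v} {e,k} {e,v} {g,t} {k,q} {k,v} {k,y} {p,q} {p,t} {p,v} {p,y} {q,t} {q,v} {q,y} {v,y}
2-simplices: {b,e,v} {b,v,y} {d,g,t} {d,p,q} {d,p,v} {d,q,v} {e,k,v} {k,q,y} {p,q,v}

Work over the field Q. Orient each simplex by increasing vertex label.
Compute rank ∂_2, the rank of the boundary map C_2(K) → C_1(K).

n_0=10 n_1=23 n_2=9  [Q]
∂1: piv[be,bq,bv,by,dg,dp,dq,dt,ek] rk=9  ker:dv,ev,gt,kq,kv,ky,pq,pt,pv,py,qt,qv,qy,vy
∂2: piv[bev,bvy,dgt,dpq,dpv,dqv,ekv,kqy] rk=8  ker:pqv
rk∂_2=8

rank∂_2=8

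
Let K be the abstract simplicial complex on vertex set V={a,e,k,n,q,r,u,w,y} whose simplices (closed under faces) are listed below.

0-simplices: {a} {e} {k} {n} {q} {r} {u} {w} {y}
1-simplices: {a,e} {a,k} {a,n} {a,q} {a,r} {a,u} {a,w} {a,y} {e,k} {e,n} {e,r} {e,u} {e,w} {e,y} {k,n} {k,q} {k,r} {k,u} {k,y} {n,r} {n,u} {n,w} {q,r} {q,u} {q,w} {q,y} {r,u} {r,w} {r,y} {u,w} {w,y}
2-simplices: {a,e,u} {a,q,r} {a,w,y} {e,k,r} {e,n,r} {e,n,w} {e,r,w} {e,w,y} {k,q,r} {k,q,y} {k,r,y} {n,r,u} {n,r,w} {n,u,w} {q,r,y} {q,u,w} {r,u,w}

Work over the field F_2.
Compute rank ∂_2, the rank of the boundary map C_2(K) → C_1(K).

n_0=9 n_1=31 n_2=17  [Z2]
∂1: piv[ae,ak,an,aq,ar,au,aw,ay] rk=8  ker:ek,en,er,eu,ew,ey,kn,kq,kr,ku,ky,nr,nu,nw,qr,qu,qw,qy,ru,rw,ry,uw,wy
∂2: piv[aeu,aqr,awy,ekr,enr,enw,erw,ewy,kqr,kqy,kry,nru,nuw,quw] rk=14  ker:nrw,qry,ruw
rk∂_2=14

rank∂_2=14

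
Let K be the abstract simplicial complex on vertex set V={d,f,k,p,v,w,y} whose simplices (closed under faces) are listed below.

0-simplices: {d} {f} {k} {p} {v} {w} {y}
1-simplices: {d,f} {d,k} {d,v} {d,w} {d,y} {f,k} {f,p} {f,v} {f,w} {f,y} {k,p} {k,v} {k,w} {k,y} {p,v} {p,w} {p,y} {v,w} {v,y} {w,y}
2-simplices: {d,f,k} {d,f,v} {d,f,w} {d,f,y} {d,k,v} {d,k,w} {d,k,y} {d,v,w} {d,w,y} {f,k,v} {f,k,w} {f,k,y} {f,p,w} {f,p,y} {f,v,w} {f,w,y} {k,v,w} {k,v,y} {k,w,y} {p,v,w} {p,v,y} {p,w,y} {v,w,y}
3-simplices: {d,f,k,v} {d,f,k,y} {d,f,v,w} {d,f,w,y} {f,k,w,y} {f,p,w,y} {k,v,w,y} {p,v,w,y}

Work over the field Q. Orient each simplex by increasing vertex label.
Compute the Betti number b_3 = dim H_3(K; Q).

b_3=0

n_0=7 n_1=20 n_2=23 n_3=8  [Q]
∂1: piv[df,dk,dv,dw,dy,fp] rk=6  ker:fk,fv,fw,fy,kp,kv,kw,ky,pv,pw,py,vw,vy,wy
∂2: piv[dfk,dfv,dfw,dfy,dkv,dkw,dky,dvw,dwy,fpw,fpy,kvy,pvw] rk=13  ker:fkv,fkw,fky,fvw,fwy,kvw,kwy,pvy,pwy,vwy
∂3: piv[dfkv,dfky,dfvw,dfwy,fkwy,fpwy,kvwy,pvwy] rk=8
b_3=(8−8)−0=0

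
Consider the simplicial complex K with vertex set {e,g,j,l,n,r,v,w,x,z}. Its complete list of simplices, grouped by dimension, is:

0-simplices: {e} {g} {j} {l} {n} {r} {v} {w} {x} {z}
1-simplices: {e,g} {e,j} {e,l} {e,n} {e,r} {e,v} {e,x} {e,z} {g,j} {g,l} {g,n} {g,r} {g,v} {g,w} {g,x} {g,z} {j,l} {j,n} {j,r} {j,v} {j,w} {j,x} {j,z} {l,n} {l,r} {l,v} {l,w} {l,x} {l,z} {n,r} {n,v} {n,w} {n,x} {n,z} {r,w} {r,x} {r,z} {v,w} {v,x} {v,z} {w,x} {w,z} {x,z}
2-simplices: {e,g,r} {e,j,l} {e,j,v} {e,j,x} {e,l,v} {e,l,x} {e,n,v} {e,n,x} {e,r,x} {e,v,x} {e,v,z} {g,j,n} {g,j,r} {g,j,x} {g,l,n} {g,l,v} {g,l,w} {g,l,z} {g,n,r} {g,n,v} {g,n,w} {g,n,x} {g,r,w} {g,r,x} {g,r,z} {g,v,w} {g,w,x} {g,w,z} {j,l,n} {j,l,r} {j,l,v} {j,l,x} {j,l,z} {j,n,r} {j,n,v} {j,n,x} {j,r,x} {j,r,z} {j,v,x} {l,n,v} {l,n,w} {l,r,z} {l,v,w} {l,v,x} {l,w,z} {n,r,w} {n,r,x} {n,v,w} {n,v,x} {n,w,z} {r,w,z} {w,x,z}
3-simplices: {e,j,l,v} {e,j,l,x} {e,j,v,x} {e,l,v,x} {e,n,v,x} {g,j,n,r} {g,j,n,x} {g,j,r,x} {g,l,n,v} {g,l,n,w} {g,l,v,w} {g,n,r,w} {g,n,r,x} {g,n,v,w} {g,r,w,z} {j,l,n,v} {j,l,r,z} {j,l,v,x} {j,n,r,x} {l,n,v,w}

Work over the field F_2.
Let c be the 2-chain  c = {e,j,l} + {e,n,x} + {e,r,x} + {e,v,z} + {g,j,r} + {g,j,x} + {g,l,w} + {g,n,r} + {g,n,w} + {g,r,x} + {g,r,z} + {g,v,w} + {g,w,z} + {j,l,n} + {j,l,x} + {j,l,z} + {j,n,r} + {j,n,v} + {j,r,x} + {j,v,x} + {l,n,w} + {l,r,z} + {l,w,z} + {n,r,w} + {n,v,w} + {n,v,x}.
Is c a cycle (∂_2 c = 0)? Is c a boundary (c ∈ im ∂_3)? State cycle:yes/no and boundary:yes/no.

cycle:no boundary:no

n_0=10 n_1=43 n_2=52 n_3=20  [Z2]
∂1: piv[eg,ej,el,en,er,ev,ex,ez,gw] rk=9  ker:gj,gl,gn,gr,gv,gx,gz,jl,jn,jr,jv,jw,jx,jz,ln,lr,lv,lw,lx,lz,nr,nv,nw,nx,nz,rw,rx,rz,vw,vx,vz,wx,wz,xz
∂2: piv[egr,ejl,ejv,ejx,elv,elx,env,enx,erx,evx,evz,gjn,gjr,gjx,gln,glv,glw,glz,gnr,gnv,gnw,gnx,grw,grx,grz,gvw,gwx,gwz,jlr,jlz,nwz,wxz] rk=32  ker:jln,jlv,jlx,jnr,jnv,jnx,jrx,jrz,jvx,lnv,lnw,lrz,lvw,lvx,lwz,nrw,nrx,nvw,nvx,rwz
∂3: piv[ejlv,ejlx,ejvx,elvx,envx,gjnr,gjnx,gjrx,glnv,glnw,glvw,gnrw,gnrx,gnvw,grwz,jlnv,jlrz] rk=17  ker:jlvx,jnrx,lnvw
∂2c = {e,j} + {e,l} + {e,n} + {e,r} + {e,v} + {e,z} + {g,l} + {g,v} + {j,n} + {j,r} + {j,z} + {l,r} + {l,w} + {l,x} + {l,z} + {n,r} + {n,v} + {r,w} + {r,x} + {v,z}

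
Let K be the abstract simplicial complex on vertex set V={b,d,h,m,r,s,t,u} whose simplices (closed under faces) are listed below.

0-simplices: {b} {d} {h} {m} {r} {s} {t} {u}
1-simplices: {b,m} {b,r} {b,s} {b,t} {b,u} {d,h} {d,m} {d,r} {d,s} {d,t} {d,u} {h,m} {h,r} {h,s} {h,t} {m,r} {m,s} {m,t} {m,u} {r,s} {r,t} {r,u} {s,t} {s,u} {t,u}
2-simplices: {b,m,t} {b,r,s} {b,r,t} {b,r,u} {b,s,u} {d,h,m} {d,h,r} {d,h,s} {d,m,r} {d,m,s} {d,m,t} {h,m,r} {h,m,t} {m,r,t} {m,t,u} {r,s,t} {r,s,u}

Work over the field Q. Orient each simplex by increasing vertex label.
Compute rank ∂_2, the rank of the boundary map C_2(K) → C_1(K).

rank∂_2=15

n_0=8 n_1=25 n_2=17  [Q]
∂1: piv[bm,br,bs,bt,bu,dh,dm] rk=7  ker:dr,ds,dt,du,hm,hr,hs,ht,mr,ms,mt,mu,rs,rt,ru,st,su,tu
∂2: piv[bmt,brs,brt,bru,bsu,dhm,dhr,dhs,dmr,dms,dmt,hmt,mrt,mtu,rst] rk=15  ker:hmr,rsu
rk∂_2=15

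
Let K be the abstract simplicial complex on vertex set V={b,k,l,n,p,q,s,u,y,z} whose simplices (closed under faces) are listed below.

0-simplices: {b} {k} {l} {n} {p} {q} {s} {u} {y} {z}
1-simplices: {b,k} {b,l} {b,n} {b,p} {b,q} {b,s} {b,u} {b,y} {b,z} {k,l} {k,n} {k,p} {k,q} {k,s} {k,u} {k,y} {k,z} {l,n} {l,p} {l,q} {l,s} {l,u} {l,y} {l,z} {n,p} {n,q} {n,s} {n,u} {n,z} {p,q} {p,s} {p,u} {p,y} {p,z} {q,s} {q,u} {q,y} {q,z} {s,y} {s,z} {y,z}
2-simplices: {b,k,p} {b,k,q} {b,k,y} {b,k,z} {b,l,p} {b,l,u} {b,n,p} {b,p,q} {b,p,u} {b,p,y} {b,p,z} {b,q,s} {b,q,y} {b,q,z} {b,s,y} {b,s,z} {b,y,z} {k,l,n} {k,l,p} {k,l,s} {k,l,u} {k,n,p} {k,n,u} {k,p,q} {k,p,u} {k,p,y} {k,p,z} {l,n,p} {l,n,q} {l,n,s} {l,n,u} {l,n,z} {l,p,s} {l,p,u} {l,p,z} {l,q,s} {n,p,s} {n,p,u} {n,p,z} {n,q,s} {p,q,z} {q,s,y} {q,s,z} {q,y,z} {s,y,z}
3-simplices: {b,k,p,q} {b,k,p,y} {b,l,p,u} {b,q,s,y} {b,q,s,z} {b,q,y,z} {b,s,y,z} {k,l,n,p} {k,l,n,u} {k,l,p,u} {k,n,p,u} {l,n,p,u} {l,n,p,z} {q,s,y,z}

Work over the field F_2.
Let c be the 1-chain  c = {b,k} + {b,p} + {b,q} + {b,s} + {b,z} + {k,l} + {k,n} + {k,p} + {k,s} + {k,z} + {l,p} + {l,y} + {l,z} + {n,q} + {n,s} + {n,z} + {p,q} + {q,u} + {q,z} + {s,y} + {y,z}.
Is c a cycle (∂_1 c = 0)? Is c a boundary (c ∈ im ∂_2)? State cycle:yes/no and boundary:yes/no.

cycle:no boundary:no

n_0=10 n_1=41 n_2=45 n_3=14  [Z2]
∂1: piv[bk,bl,bn,bp,bq,bs,bu,by,bz] rk=9  ker:kl,kn,kp,kq,ks,ku,ky,kz,ln,lp,lq,ls,lu,ly,lz,np,nq,ns,nu,nz,pq,ps,pu,py,pz,qs,qu,qy,qz,sy,sz,yz
∂2: piv[bkp,bkq,bky,bkz,blp,blu,bnp,bpq,bpu,bpy,bpz,bqs,bqy,bqz,bsy,bsz,byz,kln,klp,kls,klu,knp,knu,lnq,lns,lnz,lps,lpz,lqs] rk=29  ker:kpq,kpu,kpy,kpz,lnp,lnu,lpu,nps,npu,npz,nqs,pqz,qsy,qsz,qyz,syz
∂3: piv[bkpq,bkpy,blpu,bqsy,bqsz,bqyz,bsyz,klnp,klnu,klpu,knpu,lnpz] rk=12  ker:lnpu,qsyz
∂1c = {b} + {q} + {u} + {y}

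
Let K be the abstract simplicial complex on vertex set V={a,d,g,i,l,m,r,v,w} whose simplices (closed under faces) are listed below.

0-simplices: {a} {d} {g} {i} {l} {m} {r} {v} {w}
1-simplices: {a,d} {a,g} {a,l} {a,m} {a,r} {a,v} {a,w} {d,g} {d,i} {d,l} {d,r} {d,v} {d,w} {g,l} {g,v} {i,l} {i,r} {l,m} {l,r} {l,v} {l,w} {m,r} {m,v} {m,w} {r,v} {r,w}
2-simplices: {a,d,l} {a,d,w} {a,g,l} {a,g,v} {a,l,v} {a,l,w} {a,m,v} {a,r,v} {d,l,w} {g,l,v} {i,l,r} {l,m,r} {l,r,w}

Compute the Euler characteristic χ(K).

n_0=9 n_1=26 n_2=13
χ=+9−26+13=-4

χ(K)=-4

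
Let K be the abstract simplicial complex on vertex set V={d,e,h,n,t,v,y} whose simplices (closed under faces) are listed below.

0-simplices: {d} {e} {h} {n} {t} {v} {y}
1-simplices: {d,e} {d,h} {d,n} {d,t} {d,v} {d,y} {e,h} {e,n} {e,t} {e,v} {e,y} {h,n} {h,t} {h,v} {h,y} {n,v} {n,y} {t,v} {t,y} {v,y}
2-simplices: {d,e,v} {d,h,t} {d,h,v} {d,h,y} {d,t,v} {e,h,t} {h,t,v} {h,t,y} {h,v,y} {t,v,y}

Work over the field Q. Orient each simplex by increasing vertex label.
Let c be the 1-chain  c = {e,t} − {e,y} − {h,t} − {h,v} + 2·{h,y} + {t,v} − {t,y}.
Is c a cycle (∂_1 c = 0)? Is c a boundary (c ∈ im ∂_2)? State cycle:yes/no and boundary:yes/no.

cycle:yes boundary:no

n_0=7 n_1=20 n_2=10  [Q]
∂1: piv[de,dh,dn,dt,dv,dy] rk=6  ker:eh,en,et,ev,ey,hn,ht,hv,hy,nv,ny,tv,ty,vy
∂2: piv[dev,dht,dhv,dhy,dtv,eht,hty,hvy] rk=8  ker:htv,tvy
∂1c = 0
c vs im∂2: residual ≠ 0 ⇒ not boundary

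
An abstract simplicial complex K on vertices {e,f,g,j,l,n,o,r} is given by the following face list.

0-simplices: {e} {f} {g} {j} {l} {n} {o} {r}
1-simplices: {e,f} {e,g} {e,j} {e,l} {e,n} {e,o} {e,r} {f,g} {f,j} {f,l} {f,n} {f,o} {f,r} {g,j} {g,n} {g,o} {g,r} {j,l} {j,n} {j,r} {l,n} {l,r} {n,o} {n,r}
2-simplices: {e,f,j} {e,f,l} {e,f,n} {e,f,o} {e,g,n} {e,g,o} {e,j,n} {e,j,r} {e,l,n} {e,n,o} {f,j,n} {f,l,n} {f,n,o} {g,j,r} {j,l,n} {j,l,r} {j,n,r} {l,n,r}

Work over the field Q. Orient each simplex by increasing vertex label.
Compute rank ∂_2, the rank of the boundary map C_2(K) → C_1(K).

n_0=8 n_1=24 n_2=18  [Q]
∂1: piv[ef,eg,ej,el,en,eo,er] rk=7  ker:fg,fj,fl,fn,fo,fr,gj,gn,go,gr,jl,jn,jr,ln,lr,no,nr
∂2: piv[efj,efl,efn,efo,egn,ego,ejn,ejr,eln,eno,gjr,jln,jlr,jnr] rk=14  ker:fjn,fln,fno,lnr
rk∂_2=14

rank∂_2=14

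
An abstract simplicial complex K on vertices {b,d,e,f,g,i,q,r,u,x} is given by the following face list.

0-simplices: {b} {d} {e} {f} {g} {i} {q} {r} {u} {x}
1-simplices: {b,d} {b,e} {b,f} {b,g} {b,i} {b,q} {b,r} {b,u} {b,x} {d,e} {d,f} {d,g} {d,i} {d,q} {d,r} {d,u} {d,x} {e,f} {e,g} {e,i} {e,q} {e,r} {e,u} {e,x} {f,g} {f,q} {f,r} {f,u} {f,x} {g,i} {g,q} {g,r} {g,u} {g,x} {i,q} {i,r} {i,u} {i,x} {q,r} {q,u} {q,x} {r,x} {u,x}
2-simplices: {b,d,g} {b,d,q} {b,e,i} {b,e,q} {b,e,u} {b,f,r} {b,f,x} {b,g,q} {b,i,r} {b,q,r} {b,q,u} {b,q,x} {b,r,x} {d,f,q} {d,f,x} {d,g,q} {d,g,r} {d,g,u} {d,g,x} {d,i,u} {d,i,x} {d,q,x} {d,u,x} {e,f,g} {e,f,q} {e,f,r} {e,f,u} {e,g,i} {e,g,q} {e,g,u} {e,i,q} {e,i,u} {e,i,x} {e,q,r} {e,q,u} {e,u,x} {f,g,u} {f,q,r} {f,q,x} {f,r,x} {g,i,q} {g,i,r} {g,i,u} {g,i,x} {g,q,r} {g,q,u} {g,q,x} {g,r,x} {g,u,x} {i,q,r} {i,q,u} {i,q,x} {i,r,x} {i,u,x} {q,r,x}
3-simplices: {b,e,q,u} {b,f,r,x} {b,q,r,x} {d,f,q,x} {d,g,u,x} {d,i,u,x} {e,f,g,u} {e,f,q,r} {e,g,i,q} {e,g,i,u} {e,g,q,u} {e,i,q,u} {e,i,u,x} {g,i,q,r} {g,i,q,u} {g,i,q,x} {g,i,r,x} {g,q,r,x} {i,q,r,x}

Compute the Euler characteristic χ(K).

n_0=10 n_1=43 n_2=55 n_3=19
χ=+10−43+55−19=3

χ(K)=3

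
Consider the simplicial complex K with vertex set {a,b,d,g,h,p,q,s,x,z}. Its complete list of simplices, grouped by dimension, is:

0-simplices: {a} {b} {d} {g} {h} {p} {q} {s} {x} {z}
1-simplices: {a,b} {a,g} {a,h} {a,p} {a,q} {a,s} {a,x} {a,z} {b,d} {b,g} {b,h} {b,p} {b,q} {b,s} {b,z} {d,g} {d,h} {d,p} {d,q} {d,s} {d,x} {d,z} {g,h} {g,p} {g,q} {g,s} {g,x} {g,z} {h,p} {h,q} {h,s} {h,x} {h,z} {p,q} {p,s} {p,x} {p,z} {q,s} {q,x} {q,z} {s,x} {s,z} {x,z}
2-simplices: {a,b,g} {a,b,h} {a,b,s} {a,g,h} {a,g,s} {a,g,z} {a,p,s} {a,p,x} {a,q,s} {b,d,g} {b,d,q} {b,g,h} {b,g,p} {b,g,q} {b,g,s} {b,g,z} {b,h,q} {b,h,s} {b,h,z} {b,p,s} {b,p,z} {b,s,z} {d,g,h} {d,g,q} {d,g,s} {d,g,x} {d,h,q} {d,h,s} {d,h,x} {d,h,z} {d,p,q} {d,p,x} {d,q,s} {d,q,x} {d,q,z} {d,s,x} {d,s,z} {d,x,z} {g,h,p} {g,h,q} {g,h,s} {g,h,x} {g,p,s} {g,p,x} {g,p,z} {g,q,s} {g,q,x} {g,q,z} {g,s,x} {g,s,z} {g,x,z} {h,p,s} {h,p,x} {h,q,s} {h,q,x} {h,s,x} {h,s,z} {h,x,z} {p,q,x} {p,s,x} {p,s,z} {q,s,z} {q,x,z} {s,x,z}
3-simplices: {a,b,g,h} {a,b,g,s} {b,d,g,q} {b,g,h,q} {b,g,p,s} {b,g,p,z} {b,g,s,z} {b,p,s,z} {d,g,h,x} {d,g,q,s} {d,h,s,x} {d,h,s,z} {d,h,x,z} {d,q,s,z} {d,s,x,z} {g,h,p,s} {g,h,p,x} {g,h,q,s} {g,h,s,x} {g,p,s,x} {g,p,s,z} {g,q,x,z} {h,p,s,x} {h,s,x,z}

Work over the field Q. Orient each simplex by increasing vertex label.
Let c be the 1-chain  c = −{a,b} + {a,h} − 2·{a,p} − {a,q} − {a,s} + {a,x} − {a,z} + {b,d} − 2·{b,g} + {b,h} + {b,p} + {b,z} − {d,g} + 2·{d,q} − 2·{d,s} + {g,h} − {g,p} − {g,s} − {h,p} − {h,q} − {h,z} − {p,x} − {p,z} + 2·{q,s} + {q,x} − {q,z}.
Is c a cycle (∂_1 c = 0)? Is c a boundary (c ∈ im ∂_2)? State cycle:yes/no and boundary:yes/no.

n_0=10 n_1=43 n_2=64 n_3=24  [Q]
∂1: piv[ab,ag,ah,ap,aq,as,ax,az,bd] rk=9  ker:bg,bh,bp,bq,bs,bz,dg,dh,dp,dq,ds,dx,dz,gh,gp,gq,gs,gx,gz,hp,hq,hs,hx,hz,pq,ps,px,pz,qs,qx,qz,sx,sz,xz
∂2: piv[abg,abh,abs,agh,ags,agz,aps,apx,aqs,bdg,bdq,bgp,bgq,bgz,bhq,bhs,bhz,bps,bpz,bsz,dgh,dgs,dgx,dhx,dhz,dpq,dpx,dqs,dqx,dqz,dsx,dxz,ghp,gpx] rk=34  ker:bgh,bgs,dgq,dhq,dhs,dsz,ghq,ghs,ghx,gps,gpz,gqs,gqx,gqz,gsx,gsz,gxz,hps,hpx,hqs,hqx,hsx,hsz,hxz,pqx,psx,psz,qsz,qxz,sxz
∂3: piv[abgh,abgs,bdgq,bghq,bgps,bgpz,bgsz,bpsz,dghx,dgqs,dhsx,dhsz,dhxz,dqsz,dsxz,ghps,ghpx,ghqs,ghsx,gpsx,gqxz] rk=21  ker:gpsz,hpsx,hsxz
∂1c = 4·{a} − 3·{b} + 2·{d} − 2·{g} + 6·{h} − {p} − 2·{q} − 2·{s} + {x} − 3·{z}

cycle:no boundary:no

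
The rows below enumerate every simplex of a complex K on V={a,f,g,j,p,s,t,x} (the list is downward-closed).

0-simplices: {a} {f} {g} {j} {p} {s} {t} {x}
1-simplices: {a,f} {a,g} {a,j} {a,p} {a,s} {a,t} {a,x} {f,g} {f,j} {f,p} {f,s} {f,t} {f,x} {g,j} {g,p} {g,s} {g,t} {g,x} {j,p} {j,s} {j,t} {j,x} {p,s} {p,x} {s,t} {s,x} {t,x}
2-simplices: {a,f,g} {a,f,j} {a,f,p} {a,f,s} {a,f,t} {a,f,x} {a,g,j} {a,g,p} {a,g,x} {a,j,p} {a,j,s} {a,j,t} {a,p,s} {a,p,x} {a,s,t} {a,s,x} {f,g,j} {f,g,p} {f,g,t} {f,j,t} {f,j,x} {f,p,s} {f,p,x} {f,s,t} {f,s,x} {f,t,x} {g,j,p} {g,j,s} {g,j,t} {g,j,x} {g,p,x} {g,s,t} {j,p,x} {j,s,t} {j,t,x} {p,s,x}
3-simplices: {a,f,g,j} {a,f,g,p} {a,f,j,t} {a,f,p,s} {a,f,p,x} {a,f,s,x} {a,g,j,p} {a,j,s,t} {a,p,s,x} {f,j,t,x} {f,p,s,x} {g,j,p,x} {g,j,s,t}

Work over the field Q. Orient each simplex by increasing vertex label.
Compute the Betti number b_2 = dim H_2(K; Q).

b_2=4

n_0=8 n_1=27 n_2=36 n_3=13  [Q]
∂1: piv[af,ag,aj,ap,as,at,ax] rk=7  ker:fg,fj,fp,fs,ft,fx,gj,gp,gs,gt,gx,jp,js,jt,jx,ps,px,st,sx,tx
∂2: piv[afg,afj,afp,afs,aft,afx,agj,agp,agx,ajp,ajs,ajt,aps,apx,ast,asx,fgt,fjx,ftx,gjs] rk=20  ker:fgj,fgp,fjt,fps,fpx,fst,fsx,gjp,gjt,gjx,gpx,gst,jpx,jst,jtx,psx
∂3: piv[afgj,afgp,afjt,afps,afpx,afsx,agjp,ajst,apsx,fjtx,gjpx,gjst] rk=12  ker:fpsx
b_2=(36−20)−12=4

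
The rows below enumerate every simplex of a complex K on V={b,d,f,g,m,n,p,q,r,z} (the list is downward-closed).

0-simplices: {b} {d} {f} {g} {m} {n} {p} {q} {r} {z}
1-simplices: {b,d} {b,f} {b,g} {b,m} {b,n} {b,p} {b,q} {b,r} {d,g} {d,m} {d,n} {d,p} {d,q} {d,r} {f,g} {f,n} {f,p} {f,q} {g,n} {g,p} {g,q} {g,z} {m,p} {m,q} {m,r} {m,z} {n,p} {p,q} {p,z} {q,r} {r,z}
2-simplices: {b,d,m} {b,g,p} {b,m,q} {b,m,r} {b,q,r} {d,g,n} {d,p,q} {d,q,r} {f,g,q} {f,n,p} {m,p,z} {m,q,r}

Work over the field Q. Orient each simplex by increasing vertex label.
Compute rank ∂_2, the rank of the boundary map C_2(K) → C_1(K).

rank∂_2=11

n_0=10 n_1=31 n_2=12  [Q]
∂1: piv[bd,bf,bg,bm,bn,bp,bq,br,gz] rk=9  ker:dg,dm,dn,dp,dq,dr,fg,fn,fp,fq,gn,gp,gq,mp,mq,mr,mz,np,pq,pz,qr,rz
∂2: piv[bdm,bgp,bmq,bmr,bqr,dgn,dpq,dqr,fgq,fnp,mpz] rk=11  ker:mqr
rk∂_2=11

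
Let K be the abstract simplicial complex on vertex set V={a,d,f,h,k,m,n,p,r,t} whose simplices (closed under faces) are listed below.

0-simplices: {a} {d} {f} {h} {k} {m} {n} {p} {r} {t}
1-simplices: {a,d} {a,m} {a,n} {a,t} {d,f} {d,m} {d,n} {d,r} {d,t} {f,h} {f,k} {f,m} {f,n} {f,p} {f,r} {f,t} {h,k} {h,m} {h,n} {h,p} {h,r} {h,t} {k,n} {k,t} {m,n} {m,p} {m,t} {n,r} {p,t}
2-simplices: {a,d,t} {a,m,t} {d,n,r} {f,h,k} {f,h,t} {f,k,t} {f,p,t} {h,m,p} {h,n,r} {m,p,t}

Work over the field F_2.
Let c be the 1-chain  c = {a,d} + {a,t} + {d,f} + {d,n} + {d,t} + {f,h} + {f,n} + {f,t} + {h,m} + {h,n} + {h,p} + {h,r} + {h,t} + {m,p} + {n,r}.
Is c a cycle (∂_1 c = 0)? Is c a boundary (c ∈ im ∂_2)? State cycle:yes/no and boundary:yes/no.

cycle:yes boundary:no

n_0=10 n_1=29 n_2=10  [Z2]
∂1: piv[ad,am,an,at,df,dr,fh,fk,fp] rk=9  ker:dm,dn,dt,fm,fn,fr,ft,hk,hm,hn,hp,hr,ht,kn,kt,mn,mp,mt,nr,pt
∂2: piv[adt,amt,dnr,fhk,fht,fkt,fpt,hmp,hnr,mpt] rk=10
∂1c = 0
c vs im∂2: residual ≠ 0 ⇒ not boundary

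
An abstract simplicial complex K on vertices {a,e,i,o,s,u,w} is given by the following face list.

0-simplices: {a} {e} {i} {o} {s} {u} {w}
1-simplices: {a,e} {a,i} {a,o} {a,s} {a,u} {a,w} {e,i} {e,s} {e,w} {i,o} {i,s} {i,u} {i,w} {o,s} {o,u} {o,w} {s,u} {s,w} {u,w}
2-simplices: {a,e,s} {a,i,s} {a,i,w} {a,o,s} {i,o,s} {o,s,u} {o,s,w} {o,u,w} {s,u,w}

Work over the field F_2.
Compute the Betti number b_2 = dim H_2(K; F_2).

b_2=1

n_0=7 n_1=19 n_2=9  [Z2]
∂1: piv[ae,ai,ao,as,au,aw] rk=6  ker:ei,es,ew,io,is,iu,iw,os,ou,ow,su,sw,uw
∂2: piv[aes,ais,aiw,aos,ios,osu,osw,ouw] rk=8  ker:suw
b_2=(9−8)−0=1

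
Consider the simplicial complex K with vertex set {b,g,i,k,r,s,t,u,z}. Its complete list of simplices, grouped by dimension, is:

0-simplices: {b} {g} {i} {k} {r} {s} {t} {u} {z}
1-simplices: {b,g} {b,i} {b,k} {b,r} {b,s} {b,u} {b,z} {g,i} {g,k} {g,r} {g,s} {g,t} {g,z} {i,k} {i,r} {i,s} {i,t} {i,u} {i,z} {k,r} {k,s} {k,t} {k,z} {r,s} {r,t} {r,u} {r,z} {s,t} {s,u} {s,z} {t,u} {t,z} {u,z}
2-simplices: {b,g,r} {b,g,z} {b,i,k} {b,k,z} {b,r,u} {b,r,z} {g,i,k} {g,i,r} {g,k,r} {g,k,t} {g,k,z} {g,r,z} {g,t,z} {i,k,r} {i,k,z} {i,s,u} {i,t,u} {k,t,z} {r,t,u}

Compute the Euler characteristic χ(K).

χ(K)=-5

n_0=9 n_1=33 n_2=19
χ=+9−33+19=-5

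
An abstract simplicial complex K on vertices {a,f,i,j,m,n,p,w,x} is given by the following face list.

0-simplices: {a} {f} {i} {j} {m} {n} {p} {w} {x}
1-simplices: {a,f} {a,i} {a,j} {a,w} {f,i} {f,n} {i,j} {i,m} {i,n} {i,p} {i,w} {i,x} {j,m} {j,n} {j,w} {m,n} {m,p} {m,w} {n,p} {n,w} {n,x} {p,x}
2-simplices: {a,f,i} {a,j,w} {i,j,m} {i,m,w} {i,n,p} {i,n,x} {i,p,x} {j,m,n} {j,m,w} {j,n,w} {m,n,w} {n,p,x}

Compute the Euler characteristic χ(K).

n_0=9 n_1=22 n_2=12
χ=+9−22+12=-1

χ(K)=-1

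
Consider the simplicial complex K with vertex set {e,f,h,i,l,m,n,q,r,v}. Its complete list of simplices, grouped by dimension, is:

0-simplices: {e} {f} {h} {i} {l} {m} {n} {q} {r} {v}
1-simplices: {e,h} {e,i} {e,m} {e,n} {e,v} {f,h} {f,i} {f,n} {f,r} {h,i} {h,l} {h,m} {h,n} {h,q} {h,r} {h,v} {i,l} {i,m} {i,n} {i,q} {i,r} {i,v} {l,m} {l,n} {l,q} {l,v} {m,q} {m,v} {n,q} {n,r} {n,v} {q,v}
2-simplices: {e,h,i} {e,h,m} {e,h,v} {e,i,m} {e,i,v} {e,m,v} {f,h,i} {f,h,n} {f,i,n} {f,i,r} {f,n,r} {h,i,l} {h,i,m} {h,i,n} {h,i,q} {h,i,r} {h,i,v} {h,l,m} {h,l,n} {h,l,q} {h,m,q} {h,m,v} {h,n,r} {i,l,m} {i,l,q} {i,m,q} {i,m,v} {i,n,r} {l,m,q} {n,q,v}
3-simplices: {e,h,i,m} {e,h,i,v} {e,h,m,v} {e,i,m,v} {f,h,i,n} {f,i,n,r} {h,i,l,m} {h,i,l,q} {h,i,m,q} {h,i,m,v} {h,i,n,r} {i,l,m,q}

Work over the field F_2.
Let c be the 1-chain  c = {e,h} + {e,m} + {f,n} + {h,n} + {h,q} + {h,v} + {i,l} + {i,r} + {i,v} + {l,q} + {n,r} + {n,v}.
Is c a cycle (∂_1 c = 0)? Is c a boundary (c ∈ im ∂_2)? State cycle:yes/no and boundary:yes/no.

n_0=10 n_1=32 n_2=30 n_3=12  [Z2]
∂1: piv[eh,ei,em,en,ev,fh,fr,hl,hq] rk=9  ker:fi,fn,hi,hm,hn,hr,hv,il,im,in,iq,ir,iv,lm,ln,lq,lv,mq,mv,nq,nr,nv,qv
∂2: piv[ehi,ehm,ehv,eim,eiv,emv,fhi,fhn,fin,fir,fnr,hil,hiq,hir,hlm,hln,hlq,hmq,nqv] rk=19  ker:him,hin,hiv,hmv,hnr,ilm,ilq,imq,imv,inr,lmq
∂3: piv[ehim,ehiv,ehmv,eimv,fhin,finr,hilm,hilq,himq,hinr,ilmq] rk=11  ker:himv
∂1c = {f} + {i} + {m} + {v}

cycle:no boundary:no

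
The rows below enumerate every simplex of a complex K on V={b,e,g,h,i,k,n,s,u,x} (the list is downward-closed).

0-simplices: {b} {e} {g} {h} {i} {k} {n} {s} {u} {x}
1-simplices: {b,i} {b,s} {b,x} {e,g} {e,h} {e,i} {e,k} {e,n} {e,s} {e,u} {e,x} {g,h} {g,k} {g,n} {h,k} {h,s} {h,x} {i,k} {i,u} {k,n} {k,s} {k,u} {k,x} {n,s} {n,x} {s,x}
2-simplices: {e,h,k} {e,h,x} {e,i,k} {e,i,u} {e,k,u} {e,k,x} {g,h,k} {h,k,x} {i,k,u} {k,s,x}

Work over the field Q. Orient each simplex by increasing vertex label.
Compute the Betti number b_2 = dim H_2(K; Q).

n_0=10 n_1=26 n_2=10  [Q]
∂1: piv[bi,bs,bx,eg,eh,ei,ek,en,eu] rk=9  ker:es,ex,gh,gk,gn,hk,hs,hx,ik,iu,kn,ks,ku,kx,ns,nx,sx
∂2: piv[ehk,ehx,eik,eiu,eku,ekx,ghk,ksx] rk=8  ker:hkx,iku
b_2=(10−8)−0=2

b_2=2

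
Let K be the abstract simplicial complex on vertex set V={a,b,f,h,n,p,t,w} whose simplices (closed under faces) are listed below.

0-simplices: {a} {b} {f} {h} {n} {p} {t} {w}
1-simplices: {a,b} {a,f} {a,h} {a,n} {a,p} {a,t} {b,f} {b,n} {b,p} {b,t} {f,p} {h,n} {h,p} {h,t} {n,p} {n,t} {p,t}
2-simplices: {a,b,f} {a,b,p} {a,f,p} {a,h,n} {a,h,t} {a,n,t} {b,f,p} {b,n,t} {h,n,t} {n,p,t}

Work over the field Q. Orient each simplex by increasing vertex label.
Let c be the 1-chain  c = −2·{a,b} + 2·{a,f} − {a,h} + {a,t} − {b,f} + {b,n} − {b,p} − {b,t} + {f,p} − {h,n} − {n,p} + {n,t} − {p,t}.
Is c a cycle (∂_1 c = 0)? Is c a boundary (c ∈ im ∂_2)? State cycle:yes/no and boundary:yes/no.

n_0=8 n_1=17 n_2=10  [Q]
∂1: piv[ab,af,ah,an,ap,at] rk=6  ker:bf,bn,bp,bt,fp,hn,hp,ht,np,nt,pt
∂2: piv[abf,abp,afp,ahn,aht,ant,bnt,npt] rk=8  ker:bfp,hnt
∂1c = 0
c vs im∂2: reduces to 0 ⇒ boundary

cycle:yes boundary:yes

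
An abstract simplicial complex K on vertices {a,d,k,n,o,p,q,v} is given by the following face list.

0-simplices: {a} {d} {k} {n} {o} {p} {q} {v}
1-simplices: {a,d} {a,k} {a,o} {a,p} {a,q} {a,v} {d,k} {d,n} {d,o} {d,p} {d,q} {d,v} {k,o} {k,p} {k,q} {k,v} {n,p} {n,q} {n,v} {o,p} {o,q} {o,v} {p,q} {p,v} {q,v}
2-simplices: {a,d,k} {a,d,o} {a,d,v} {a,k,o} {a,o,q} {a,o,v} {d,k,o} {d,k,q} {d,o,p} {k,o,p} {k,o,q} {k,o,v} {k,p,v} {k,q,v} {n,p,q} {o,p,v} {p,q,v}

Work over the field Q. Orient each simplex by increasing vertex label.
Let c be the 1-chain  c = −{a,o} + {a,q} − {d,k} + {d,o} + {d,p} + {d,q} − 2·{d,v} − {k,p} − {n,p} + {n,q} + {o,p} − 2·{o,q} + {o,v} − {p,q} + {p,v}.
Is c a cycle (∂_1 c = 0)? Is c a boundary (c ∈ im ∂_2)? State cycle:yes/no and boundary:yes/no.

n_0=8 n_1=25 n_2=17  [Q]
∂1: piv[ad,ak,ao,ap,aq,av,dn] rk=7  ker:dk,do,dp,dq,dv,ko,kp,kq,kv,np,nq,nv,op,oq,ov,pq,pv,qv
∂2: piv[adk,ado,adv,ako,aoq,aov,dkq,dop,kop,koq,kov,kpv,kqv,npq,pqv] rk=15  ker:dko,opv
∂1c = 0
c vs im∂2: reduces to 0 ⇒ boundary

cycle:yes boundary:yes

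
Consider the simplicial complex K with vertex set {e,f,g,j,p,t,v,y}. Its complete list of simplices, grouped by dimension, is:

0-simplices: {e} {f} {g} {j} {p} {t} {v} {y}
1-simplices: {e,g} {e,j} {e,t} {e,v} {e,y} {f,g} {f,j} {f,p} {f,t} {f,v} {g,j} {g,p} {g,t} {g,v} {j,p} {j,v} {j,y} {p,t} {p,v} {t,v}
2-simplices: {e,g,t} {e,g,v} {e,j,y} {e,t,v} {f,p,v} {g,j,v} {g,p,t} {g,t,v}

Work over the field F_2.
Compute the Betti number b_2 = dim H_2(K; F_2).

b_2=1

n_0=8 n_1=20 n_2=8  [Z2]
∂1: piv[eg,ej,et,ev,ey,fg,fp] rk=7  ker:fj,ft,fv,gj,gp,gt,gv,jp,jv,jy,pt,pv,tv
∂2: piv[egt,egv,ejy,etv,fpv,gjv,gpt] rk=7  ker:gtv
b_2=(8−7)−0=1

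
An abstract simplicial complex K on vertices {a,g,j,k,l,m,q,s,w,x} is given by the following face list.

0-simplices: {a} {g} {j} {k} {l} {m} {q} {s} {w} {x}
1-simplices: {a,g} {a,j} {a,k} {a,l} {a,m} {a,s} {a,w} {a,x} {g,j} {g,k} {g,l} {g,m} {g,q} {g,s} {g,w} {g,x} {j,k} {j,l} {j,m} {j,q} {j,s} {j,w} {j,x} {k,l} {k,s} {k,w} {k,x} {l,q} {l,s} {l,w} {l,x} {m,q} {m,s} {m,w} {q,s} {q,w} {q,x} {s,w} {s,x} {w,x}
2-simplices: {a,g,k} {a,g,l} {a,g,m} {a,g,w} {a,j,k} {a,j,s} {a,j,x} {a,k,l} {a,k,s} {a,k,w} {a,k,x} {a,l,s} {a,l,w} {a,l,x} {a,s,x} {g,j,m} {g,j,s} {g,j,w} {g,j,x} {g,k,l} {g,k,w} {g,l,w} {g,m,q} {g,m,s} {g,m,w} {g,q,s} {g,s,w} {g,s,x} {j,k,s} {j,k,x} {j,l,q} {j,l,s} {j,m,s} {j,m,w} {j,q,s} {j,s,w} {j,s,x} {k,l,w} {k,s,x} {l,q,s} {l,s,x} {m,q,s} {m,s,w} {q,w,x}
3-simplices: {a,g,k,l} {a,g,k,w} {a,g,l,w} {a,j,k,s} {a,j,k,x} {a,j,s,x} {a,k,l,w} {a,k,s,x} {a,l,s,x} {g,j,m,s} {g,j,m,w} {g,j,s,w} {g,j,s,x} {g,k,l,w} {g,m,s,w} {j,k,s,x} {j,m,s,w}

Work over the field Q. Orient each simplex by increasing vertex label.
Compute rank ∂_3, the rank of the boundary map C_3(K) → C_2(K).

rank∂_3=14

n_0=10 n_1=40 n_2=44 n_3=17  [Q]
∂1: piv[ag,aj,ak,al,am,as,aw,ax,gq] rk=9  ker:gj,gk,gl,gm,gs,gw,gx,jk,jl,jm,jq,js,jw,jx,kl,ks,kw,kx,lq,ls,lw,lx,mq,ms,mw,qs,qw,qx,sw,sx,wx
∂2: piv[agk,agl,agm,agw,ajk,ajs,ajx,akl,aks,akw,akx,als,alw,alx,asx,gjm,gjs,gjw,gjx,gmq,gms,gmw,gqs,gsw,jlq,jls,jqs,qwx] rk=28  ker:gkl,gkw,glw,gsx,jks,jkx,jms,jmw,jsw,jsx,klw,ksx,lqs,lsx,mqs,msw
∂3: piv[agkl,agkw,aglw,ajks,ajkx,ajsx,aklw,aksx,alsx,gjms,gjmw,gjsw,gjsx,gmsw] rk=14  ker:gklw,jksx,jmsw
rk∂_3=14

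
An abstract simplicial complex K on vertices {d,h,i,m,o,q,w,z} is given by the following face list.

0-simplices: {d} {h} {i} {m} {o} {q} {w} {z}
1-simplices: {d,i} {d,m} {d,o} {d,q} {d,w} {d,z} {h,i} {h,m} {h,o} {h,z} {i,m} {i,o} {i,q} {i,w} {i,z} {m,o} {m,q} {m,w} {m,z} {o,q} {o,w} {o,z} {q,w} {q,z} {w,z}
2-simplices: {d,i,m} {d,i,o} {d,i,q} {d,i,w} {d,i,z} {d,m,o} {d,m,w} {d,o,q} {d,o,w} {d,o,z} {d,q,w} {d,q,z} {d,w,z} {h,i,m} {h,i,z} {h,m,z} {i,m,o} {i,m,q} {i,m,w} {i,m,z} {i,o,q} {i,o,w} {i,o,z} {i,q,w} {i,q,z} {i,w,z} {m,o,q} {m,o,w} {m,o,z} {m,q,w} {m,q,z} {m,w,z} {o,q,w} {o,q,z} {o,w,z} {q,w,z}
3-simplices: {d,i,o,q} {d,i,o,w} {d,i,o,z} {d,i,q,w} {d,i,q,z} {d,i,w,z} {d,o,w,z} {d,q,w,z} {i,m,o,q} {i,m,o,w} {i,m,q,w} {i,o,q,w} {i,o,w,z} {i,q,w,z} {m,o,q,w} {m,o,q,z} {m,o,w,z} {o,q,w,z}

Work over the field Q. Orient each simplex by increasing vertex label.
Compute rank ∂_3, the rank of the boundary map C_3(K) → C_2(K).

n_0=8 n_1=25 n_2=36 n_3=18  [Q]
∂1: piv[di,dm,do,dq,dw,dz,hi] rk=7  ker:hm,ho,hz,im,io,iq,iw,iz,mo,mq,mw,mz,oq,ow,oz,qw,qz,wz
∂2: piv[dim,dio,diq,diw,diz,dmo,dmw,doq,dow,doz,dqw,dqz,dwz,him,hiz,hmz,imq] rk=17  ker:imo,imw,imz,ioq,iow,ioz,iqw,iqz,iwz,moq,mow,moz,mqw,mqz,mwz,oqw,oqz,owz,qwz
∂3: piv[dioq,diow,dioz,diqw,diqz,diwz,dowz,dqwz,imoq,imow,imqw,ioqw,moqz,mowz,oqwz] rk=15  ker:iowz,iqwz,moqw
rk∂_3=15

rank∂_3=15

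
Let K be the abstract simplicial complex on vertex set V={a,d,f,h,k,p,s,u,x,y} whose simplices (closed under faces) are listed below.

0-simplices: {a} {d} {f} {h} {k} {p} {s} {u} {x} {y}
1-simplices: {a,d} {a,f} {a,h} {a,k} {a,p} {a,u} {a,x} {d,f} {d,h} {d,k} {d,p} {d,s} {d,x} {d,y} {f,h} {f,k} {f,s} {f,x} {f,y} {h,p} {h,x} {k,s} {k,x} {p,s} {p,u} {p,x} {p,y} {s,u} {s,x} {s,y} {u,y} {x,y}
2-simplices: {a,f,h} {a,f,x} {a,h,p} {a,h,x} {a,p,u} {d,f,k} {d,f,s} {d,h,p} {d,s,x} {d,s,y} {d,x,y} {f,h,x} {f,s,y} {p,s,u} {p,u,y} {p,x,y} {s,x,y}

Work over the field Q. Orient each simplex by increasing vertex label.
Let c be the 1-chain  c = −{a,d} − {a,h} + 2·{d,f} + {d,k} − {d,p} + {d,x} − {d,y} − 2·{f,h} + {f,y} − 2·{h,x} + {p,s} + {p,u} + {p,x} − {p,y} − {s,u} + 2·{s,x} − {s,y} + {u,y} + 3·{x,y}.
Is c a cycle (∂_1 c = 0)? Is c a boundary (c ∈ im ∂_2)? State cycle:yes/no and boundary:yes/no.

n_0=10 n_1=32 n_2=17  [Q]
∂1: piv[ad,af,ah,ak,ap,au,ax,ds,dy] rk=9  ker:df,dh,dk,dp,dx,fh,fk,fs,fx,fy,hp,hx,ks,kx,ps,pu,px,py,su,sx,sy,uy,xy
∂2: piv[afh,afx,ahp,ahx,apu,dfk,dfs,dhp,dsx,dsy,dxy,fsy,psu,puy,pxy] rk=15  ker:fhx,sxy
∂1c = 2·{a} − 3·{d} + 3·{f} − {h} + {k} − 3·{p} + {s} − {u} − {x} + 2·{y}

cycle:no boundary:no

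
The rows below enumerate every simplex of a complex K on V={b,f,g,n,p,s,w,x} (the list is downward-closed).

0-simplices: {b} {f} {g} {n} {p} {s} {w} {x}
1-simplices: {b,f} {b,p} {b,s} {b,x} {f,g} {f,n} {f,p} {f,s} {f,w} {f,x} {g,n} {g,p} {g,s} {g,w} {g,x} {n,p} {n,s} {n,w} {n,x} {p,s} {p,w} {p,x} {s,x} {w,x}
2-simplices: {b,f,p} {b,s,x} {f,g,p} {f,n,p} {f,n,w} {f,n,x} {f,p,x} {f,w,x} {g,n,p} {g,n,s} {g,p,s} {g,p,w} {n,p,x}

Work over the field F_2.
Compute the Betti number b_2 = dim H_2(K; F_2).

n_0=8 n_1=24 n_2=13  [Z2]
∂1: piv[bf,bp,bs,bx,fg,fn,fw] rk=7  ker:fp,fs,fx,gn,gp,gs,gw,gx,np,ns,nw,nx,ps,pw,px,sx,wx
∂2: piv[bfp,bsx,fgp,fnp,fnw,fnx,fpx,fwx,gnp,gns,gps,gpw] rk=12  ker:npx
b_2=(13−12)−0=1

b_2=1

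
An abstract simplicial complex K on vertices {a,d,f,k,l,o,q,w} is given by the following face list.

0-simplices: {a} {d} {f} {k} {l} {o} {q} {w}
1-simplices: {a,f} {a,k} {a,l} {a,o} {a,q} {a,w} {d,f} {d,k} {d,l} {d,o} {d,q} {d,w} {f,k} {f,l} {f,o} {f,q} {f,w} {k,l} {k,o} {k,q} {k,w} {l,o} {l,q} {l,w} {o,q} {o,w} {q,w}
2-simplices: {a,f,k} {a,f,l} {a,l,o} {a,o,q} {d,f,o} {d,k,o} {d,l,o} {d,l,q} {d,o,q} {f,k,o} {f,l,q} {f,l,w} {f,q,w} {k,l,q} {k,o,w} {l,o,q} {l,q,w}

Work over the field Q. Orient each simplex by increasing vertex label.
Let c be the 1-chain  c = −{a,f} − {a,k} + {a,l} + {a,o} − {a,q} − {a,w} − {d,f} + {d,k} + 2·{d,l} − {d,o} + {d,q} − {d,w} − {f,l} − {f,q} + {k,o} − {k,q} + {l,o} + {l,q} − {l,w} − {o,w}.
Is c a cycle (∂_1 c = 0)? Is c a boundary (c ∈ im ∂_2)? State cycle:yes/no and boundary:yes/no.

cycle:no boundary:no

n_0=8 n_1=27 n_2=17  [Q]
∂1: piv[af,ak,al,ao,aq,aw,df] rk=7  ker:dk,dl,do,dq,dw,fk,fl,fo,fq,fw,kl,ko,kq,kw,lo,lq,lw,oq,ow,qw
∂2: piv[afk,afl,alo,aoq,dfo,dko,dlo,dlq,doq,fko,flq,flw,fqw,klq,kow] rk=15  ker:loq,lqw
∂1c = 2·{a} − {d} + {l} + 3·{o} − {q} − 4·{w}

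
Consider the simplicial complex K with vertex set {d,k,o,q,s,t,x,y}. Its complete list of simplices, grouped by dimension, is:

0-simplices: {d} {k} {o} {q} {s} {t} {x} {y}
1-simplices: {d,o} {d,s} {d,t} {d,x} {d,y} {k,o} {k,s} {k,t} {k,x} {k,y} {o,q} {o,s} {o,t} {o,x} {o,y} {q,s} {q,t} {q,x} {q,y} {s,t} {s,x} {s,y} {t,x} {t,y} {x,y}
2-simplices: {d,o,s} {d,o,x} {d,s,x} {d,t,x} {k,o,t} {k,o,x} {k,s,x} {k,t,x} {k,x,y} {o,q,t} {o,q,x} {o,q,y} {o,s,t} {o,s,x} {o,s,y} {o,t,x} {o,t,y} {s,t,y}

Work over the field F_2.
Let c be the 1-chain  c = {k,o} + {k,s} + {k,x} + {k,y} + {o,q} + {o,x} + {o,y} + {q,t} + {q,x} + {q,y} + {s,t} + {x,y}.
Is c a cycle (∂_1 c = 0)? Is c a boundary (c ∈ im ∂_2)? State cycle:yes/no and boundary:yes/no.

cycle:yes boundary:yes

n_0=8 n_1=25 n_2=18  [Z2]
∂1: piv[do,ds,dt,dx,dy,ko,oq] rk=7  ker:ks,kt,kx,ky,os,ot,ox,oy,qs,qt,qx,qy,st,sx,sy,tx,ty,xy
∂2: piv[dos,dox,dsx,dtx,kot,kox,ksx,ktx,kxy,oqt,oqx,oqy,ost,osy,oty] rk=15  ker:osx,otx,sty
∂1c = 0
c vs im∂2: reduces to 0 ⇒ boundary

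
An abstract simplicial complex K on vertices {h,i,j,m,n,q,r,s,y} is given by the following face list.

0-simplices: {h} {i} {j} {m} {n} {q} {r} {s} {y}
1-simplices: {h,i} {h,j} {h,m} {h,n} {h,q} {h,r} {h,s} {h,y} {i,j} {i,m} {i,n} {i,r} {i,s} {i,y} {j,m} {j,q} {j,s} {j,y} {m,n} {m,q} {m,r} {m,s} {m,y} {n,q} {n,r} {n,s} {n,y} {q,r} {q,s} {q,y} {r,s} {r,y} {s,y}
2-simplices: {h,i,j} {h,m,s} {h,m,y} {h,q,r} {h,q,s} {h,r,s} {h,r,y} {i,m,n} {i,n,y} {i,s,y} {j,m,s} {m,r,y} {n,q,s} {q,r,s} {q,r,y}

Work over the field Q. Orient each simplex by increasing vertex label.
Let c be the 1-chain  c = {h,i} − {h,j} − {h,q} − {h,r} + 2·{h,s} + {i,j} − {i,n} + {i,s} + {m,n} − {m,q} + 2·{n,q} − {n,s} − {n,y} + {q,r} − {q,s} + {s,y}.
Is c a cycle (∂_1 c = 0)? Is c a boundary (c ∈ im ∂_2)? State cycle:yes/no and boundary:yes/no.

cycle:yes boundary:no

n_0=9 n_1=33 n_2=15  [Q]
∂1: piv[hi,hj,hm,hn,hq,hr,hs,hy] rk=8  ker:ij,im,in,ir,is,iy,jm,jq,js,jy,mn,mq,mr,ms,my,nq,nr,ns,ny,qr,qs,qy,rs,ry,sy
∂2: piv[hij,hms,hmy,hqr,hqs,hrs,hry,imn,iny,isy,jms,mry,nqs,qry] rk=14  ker:qrs
∂1c = 0
c vs im∂2: residual ≠ 0 ⇒ not boundary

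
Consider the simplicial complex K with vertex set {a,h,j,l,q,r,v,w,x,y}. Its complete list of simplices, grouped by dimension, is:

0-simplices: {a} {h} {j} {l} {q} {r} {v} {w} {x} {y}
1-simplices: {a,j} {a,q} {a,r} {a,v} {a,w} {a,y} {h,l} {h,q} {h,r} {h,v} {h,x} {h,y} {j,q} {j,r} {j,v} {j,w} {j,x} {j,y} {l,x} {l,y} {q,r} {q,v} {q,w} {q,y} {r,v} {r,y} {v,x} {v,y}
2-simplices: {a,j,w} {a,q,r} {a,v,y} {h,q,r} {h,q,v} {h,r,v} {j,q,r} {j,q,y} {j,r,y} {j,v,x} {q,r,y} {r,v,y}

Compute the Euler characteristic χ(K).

n_0=10 n_1=28 n_2=12
χ=+10−28+12=-6

χ(K)=-6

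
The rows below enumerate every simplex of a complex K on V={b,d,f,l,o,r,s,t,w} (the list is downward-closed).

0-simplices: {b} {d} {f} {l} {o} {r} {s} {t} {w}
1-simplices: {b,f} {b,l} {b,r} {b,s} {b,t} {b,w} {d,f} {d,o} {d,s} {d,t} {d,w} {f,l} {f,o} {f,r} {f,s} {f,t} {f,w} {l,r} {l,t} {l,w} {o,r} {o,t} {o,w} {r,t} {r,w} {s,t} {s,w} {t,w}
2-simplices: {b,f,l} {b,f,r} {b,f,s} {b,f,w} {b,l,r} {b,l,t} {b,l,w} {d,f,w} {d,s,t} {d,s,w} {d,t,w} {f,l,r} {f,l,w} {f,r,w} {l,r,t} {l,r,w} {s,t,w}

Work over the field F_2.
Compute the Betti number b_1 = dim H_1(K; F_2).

b_1=7

n_0=9 n_1=28 n_2=17  [Z2]
∂1: piv[bf,bl,br,bs,bt,bw,df,do] rk=8  ker:ds,dt,dw,fl,fo,fr,fs,ft,fw,lr,lt,lw,or,ot,ow,rt,rw,st,sw,tw
∂2: piv[bfl,bfr,bfs,bfw,blr,blt,blw,dfw,dst,dsw,dtw,frw,lrt] rk=13  ker:flr,flw,lrw,stw
b_1=(28−8)−13=7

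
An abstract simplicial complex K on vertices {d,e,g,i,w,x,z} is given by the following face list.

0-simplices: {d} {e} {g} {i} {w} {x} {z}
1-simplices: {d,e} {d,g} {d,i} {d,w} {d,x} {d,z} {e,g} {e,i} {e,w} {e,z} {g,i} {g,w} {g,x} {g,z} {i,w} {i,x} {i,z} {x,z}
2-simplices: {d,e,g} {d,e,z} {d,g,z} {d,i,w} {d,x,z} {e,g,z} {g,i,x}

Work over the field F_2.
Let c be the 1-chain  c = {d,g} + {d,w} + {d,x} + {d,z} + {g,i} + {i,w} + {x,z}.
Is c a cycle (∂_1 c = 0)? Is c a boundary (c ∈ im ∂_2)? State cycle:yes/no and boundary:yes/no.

n_0=7 n_1=18 n_2=7  [Z2]
∂1: piv[de,dg,di,dw,dx,dz] rk=6  ker:eg,ei,ew,ez,gi,gw,gx,gz,iw,ix,iz,xz
∂2: piv[deg,dez,dgz,diw,dxz,gix] rk=6  ker:egz
∂1c = 0
c vs im∂2: residual ≠ 0 ⇒ not boundary

cycle:yes boundary:no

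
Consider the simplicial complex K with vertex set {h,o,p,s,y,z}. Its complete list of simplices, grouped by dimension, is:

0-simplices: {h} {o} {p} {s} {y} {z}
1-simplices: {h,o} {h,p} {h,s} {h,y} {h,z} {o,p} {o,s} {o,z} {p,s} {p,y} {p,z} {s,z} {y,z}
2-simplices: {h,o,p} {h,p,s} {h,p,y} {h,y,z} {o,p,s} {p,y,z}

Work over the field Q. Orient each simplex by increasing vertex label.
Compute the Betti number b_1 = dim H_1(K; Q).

n_0=6 n_1=13 n_2=6  [Q]
∂1: piv[ho,hp,hs,hy,hz] rk=5  ker:op,os,oz,ps,py,pz,sz,yz
∂2: piv[hop,hps,hpy,hyz,ops,pyz] rk=6
b_1=(13−5)−6=2

b_1=2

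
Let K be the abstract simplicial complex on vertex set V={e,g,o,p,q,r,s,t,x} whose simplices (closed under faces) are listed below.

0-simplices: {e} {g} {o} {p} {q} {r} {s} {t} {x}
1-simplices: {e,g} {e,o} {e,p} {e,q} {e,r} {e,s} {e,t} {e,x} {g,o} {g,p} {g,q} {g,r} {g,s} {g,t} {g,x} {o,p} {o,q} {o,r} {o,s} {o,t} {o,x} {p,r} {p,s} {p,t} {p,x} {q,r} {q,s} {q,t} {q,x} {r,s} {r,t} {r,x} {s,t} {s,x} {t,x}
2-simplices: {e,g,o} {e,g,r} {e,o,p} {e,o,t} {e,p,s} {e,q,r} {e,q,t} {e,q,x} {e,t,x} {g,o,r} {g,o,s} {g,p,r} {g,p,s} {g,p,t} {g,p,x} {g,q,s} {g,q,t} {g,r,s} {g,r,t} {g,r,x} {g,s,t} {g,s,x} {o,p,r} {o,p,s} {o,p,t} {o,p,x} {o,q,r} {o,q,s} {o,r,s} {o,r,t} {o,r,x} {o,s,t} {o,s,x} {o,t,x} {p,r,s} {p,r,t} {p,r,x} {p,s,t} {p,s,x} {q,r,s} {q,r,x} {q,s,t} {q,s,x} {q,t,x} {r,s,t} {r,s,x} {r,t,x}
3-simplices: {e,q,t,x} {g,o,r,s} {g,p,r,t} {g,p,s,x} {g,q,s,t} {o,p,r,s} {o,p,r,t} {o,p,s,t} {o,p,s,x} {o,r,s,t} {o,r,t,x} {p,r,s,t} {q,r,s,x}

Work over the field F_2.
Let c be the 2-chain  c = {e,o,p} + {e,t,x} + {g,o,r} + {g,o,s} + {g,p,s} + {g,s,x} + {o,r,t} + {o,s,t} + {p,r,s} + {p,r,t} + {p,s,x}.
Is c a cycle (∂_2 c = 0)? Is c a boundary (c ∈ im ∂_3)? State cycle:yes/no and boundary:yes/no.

cycle:no boundary:no

n_0=9 n_1=35 n_2=47 n_3=13  [Z2]
∂1: piv[eg,eo,ep,eq,er,es,et,ex] rk=8  ker:go,gp,gq,gr,gs,gt,gx,op,oq,or,os,ot,ox,pr,ps,pt,px,qr,qs,qt,qx,rs,rt,rx,st,sx,tx
∂2: piv[ego,egr,eop,eot,eps,eqr,eqt,eqx,etx,gor,gos,gpr,gps,gpt,gpx,gqs,gqt,grs,grt,grx,gst,gsx,opr,opt,opx,oqr,otx] rk=27  ker:ops,oqs,ors,ort,orx,ost,osx,prs,prt,prx,pst,psx,qrs,qrx,qst,qsx,qtx,rst,rsx,rtx
∂3: piv[eqtx,gors,gprt,gpsx,gqst,oprs,oprt,opst,opsx,orst,ortx,qrsx] rk=12  ker:prst
∂2c = {e,o} + {e,p} + {e,t} + {e,x} + {g,p} + {g,r} + {g,s} + {g,x} + {o,p} + {p,s} + {p,t} + {p,x} + {r,s} + {s,t} + {t,x}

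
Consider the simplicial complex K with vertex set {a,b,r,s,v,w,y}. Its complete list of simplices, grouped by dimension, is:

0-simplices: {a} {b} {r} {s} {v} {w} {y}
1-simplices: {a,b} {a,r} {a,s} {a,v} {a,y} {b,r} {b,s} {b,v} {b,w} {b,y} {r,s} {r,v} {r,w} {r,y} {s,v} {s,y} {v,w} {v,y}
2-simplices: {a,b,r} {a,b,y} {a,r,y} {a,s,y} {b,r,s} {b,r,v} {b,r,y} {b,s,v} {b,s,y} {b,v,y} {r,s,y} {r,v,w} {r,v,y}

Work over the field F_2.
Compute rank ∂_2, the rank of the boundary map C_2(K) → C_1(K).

n_0=7 n_1=18 n_2=13  [Z2]
∂1: piv[ab,ar,as,av,ay,bw] rk=6  ker:br,bs,bv,by,rs,rv,rw,ry,sv,sy,vw,vy
∂2: piv[abr,aby,ary,asy,brs,brv,bsv,bsy,bvy,rvw] rk=10  ker:bry,rsy,rvy
rk∂_2=10

rank∂_2=10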